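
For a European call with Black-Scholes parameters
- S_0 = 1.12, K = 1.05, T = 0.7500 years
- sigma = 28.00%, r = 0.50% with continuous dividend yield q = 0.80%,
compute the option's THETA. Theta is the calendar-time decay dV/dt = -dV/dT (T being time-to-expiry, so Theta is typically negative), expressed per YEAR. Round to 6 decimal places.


Answer: Theta = -0.063978

Derivation:
d1 = 0.3781170883; d2 = 0.1356299752
phi(d1) = 0.3714188790; exp(-qT) = 0.9940179641; exp(-rT) = 0.9962570225
Theta = -S*exp(-qT)*phi(d1)*sigma/(2*sqrt(T)) - r*K*exp(-rT)*N(d2) + q*S*exp(-qT)*N(d1)
N(d1) = 0.6473281928; N(d2) = 0.5539430962; sqrt(T) = 0.8660254038
Term 1 = -1.1200 * 0.9940179641 * 0.3714188790 * 0.2800 / (2 * 0.8660254038) = -0.0668457245
Term 2 = -0.0050 * 1.0500 * 0.9962570225 * 0.5539430962 = -0.0028973159
Term 3 = 0.0080 * 1.1200 * 0.9940179641 * 0.6473281928 = 0.0057653644
Theta = -0.0668457245 + (-0.0028973159) + (0.0057653644) = -0.063978


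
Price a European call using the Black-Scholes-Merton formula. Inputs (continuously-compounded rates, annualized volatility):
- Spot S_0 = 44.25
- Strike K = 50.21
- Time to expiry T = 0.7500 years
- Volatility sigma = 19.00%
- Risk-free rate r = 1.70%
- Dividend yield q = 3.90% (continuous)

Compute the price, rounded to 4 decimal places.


d1 = (ln(S/K) + (r - q + 0.5*sigma^2) * T) / (sigma * sqrt(T)) = -0.78593379
d2 = d1 - sigma * sqrt(T) = -0.95047861
exp(-rT) = 0.98733094; exp(-qT) = 0.97117364
C = S_0 * exp(-qT) * N(d1) - K * exp(-rT) * N(d2)
N(d1) = 0.21595314; N(d2) = 0.17093456
C = 44.2500 * 0.97117364 * 0.21595314 - 50.2100 * 0.98733094 * 0.17093456 = 0.8066

Answer: Price = 0.8066


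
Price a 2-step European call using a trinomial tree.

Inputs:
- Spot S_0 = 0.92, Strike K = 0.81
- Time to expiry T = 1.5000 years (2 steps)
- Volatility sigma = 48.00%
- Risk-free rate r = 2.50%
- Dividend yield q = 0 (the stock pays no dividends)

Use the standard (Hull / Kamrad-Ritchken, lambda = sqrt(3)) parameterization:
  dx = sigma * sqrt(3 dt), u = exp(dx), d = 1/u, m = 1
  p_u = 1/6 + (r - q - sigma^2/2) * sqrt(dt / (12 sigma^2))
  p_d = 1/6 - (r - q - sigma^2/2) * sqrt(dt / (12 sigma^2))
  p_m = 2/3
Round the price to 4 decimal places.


Answer: Price = V(0,0) = 0.2609

Derivation:
dt = T/N = 0.750000; dx = sigma*sqrt(3*dt) = 0.720000
u = exp(dx) = 2.054433; d = 1/u = 0.486752
p_u = 0.119687, p_m = 0.666667, p_d = 0.213646
Discount per step: exp(-r*dt) = 0.981425
Stock lattice S(k, j) with j the centered position index:
  k=0: S(0,+0) = 0.9200
  k=1: S(1,-1) = 0.4478; S(1,+0) = 0.9200; S(1,+1) = 1.8901
  k=2: S(2,-2) = 0.2180; S(2,-1) = 0.4478; S(2,+0) = 0.9200; S(2,+1) = 1.8901; S(2,+2) = 3.8830
Terminal payoffs V(N, j) = max(S_T - K, 0):
  V(2,-2) = 0.000000; V(2,-1) = 0.000000; V(2,+0) = 0.110000; V(2,+1) = 1.080079; V(2,+2) = 3.073040
Backward induction: V(k, j) = exp(-r*dt) * [p_u * V(k+1, j+1) + p_m * V(k+1, j) + p_d * V(k+1, j-1)]
  V(1,-1) = exp(-r*dt) * [p_u*0.110000 + p_m*0.000000 + p_d*0.000000] = 0.012921
  V(1,+0) = exp(-r*dt) * [p_u*1.080079 + p_m*0.110000 + p_d*0.000000] = 0.198842
  V(1,+1) = exp(-r*dt) * [p_u*3.073040 + p_m*1.080079 + p_d*0.110000] = 1.090714
  V(0,+0) = exp(-r*dt) * [p_u*1.090714 + p_m*0.198842 + p_d*0.012921] = 0.260928


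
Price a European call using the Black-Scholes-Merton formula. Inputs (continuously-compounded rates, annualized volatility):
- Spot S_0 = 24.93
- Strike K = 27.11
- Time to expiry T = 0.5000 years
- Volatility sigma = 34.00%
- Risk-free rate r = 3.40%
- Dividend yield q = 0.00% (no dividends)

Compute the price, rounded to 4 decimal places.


Answer: Price = 1.7005

Derivation:
d1 = (ln(S/K) + (r - q + 0.5*sigma^2) * T) / (sigma * sqrt(T)) = -0.15777119
d2 = d1 - sigma * sqrt(T) = -0.39818749
exp(-rT) = 0.98314368; exp(-qT) = 1.00000000
C = S_0 * exp(-qT) * N(d1) - K * exp(-rT) * N(d2)
N(d1) = 0.43731855; N(d2) = 0.34524599
C = 24.9300 * 1.00000000 * 0.43731855 - 27.1100 * 0.98314368 * 0.34524599 = 1.7005


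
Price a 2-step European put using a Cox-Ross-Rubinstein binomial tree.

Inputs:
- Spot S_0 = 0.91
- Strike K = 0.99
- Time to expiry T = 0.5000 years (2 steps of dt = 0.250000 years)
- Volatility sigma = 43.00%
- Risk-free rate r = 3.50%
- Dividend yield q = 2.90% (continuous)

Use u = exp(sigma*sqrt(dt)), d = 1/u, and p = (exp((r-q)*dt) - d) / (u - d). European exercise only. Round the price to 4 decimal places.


Answer: Price = V(0,0) = 0.1573

Derivation:
dt = T/N = 0.250000
u = exp(sigma*sqrt(dt)) = 1.239862; d = 1/u = 0.806541
p = (exp((r-q)*dt) - d) / (u - d) = 0.449920
Discount per step: exp(-r*dt) = 0.991288
Stock lattice S(k, i) with i counting down-moves:
  k=0: S(0,0) = 0.9100
  k=1: S(1,0) = 1.1283; S(1,1) = 0.7340
  k=2: S(2,0) = 1.3989; S(2,1) = 0.9100; S(2,2) = 0.5920
Terminal payoffs V(N, i) = max(K - S_T, 0):
  V(2,0) = 0.000000; V(2,1) = 0.080000; V(2,2) = 0.398037
Backward induction: V(k, i) = exp(-r*dt) * [p * V(k+1, i) + (1-p) * V(k+1, i+1)].
  V(1,0) = exp(-r*dt) * [p*0.000000 + (1-p)*0.080000] = 0.043623
  V(1,1) = exp(-r*dt) * [p*0.080000 + (1-p)*0.398037] = 0.252724
  V(0,0) = exp(-r*dt) * [p*0.043623 + (1-p)*0.252724] = 0.157263


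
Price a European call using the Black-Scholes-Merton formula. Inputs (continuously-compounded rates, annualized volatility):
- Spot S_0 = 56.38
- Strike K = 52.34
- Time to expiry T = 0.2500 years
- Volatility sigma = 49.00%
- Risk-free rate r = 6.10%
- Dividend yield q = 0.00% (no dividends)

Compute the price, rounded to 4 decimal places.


Answer: Price = 8.0234

Derivation:
d1 = (ln(S/K) + (r - q + 0.5*sigma^2) * T) / (sigma * sqrt(T)) = 0.48822893
d2 = d1 - sigma * sqrt(T) = 0.24322893
exp(-rT) = 0.98486569; exp(-qT) = 1.00000000
C = S_0 * exp(-qT) * N(d1) - K * exp(-rT) * N(d2)
N(d1) = 0.68730615; N(d2) = 0.59608597
C = 56.3800 * 1.00000000 * 0.68730615 - 52.3400 * 0.98486569 * 0.59608597 = 8.0234


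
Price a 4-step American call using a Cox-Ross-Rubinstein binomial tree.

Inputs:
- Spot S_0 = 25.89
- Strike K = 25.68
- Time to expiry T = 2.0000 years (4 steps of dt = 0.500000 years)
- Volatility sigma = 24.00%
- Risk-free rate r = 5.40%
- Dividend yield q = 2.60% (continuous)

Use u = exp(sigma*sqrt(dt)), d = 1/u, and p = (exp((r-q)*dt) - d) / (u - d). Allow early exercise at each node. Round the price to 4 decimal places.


Answer: Price = V(0,0) = 3.8680

Derivation:
dt = T/N = 0.500000
u = exp(sigma*sqrt(dt)) = 1.184956; d = 1/u = 0.843913
p = (exp((r-q)*dt) - d) / (u - d) = 0.499014
Discount per step: exp(-r*dt) = 0.973361
Stock lattice S(k, i) with i counting down-moves:
  k=0: S(0,0) = 25.8900
  k=1: S(1,0) = 30.6785; S(1,1) = 21.8489
  k=2: S(2,0) = 36.3527; S(2,1) = 25.8900; S(2,2) = 18.4386
  k=3: S(3,0) = 43.0763; S(3,1) = 30.6785; S(3,2) = 21.8489; S(3,3) = 15.5606
  k=4: S(4,0) = 51.0436; S(4,1) = 36.3527; S(4,2) = 25.8900; S(4,3) = 18.4386; S(4,4) = 13.1318
Terminal payoffs V(N, i) = max(S_T - K, 0):
  V(4,0) = 25.363556; V(4,1) = 10.672684; V(4,2) = 0.210000; V(4,3) = 0.000000; V(4,4) = 0.000000
Backward induction: V(k, i) = exp(-r*dt) * [p * V(k+1, i) + (1-p) * V(k+1, i+1)]; then take max(V_cont, immediate exercise) for American.
  V(3,0) = exp(-r*dt) * [p*25.363556 + (1-p)*10.672684] = 17.524046; exercise = 17.396331; V(3,0) = max -> 17.524046
  V(3,1) = exp(-r*dt) * [p*10.672684 + (1-p)*0.210000] = 5.286354; exercise = 4.998510; V(3,1) = max -> 5.286354
  V(3,2) = exp(-r*dt) * [p*0.210000 + (1-p)*0.000000] = 0.102001; exercise = 0.000000; V(3,2) = max -> 0.102001
  V(3,3) = exp(-r*dt) * [p*0.000000 + (1-p)*0.000000] = 0.000000; exercise = 0.000000; V(3,3) = max -> 0.000000
  V(2,0) = exp(-r*dt) * [p*17.524046 + (1-p)*5.286354] = 11.089639; exercise = 10.672684; V(2,0) = max -> 11.089639
  V(2,1) = exp(-r*dt) * [p*5.286354 + (1-p)*0.102001] = 2.617435; exercise = 0.210000; V(2,1) = max -> 2.617435
  V(2,2) = exp(-r*dt) * [p*0.102001 + (1-p)*0.000000] = 0.049544; exercise = 0.000000; V(2,2) = max -> 0.049544
  V(1,0) = exp(-r*dt) * [p*11.089639 + (1-p)*2.617435] = 6.662840; exercise = 4.998510; V(1,0) = max -> 6.662840
  V(1,1) = exp(-r*dt) * [p*2.617435 + (1-p)*0.049544] = 1.295503; exercise = 0.000000; V(1,1) = max -> 1.295503
  V(0,0) = exp(-r*dt) * [p*6.662840 + (1-p)*1.295503] = 3.868022; exercise = 0.210000; V(0,0) = max -> 3.868022


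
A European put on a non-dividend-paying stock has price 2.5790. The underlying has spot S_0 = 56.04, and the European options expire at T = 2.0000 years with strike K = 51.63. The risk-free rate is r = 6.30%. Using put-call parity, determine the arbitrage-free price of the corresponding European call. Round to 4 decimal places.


Put-call parity: C - P = S_0 * exp(-qT) - K * exp(-rT).
S_0 * exp(-qT) = 56.0400 * 1.00000000 = 56.04000000
K * exp(-rT) = 51.6300 * 0.88161485 = 45.51777454
C = P + S*exp(-qT) - K*exp(-rT)
C = 2.5790 + 56.04000000 - 45.51777454 = 13.1012

Answer: Call price = 13.1012


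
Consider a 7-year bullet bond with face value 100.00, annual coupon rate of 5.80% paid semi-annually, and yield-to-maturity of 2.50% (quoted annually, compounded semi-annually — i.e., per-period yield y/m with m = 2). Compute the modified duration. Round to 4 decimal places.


Answer: Modified duration = 5.9012

Derivation:
Coupon per period c = face * coupon_rate / m = 2.900000
Periods per year m = 2; per-period yield y/m = 0.012500
Number of cashflows N = 14
Cashflows (t years, CF_t, discount factor 1/(1+y/m)^(m*t), PV):
  t = 0.5000: CF_t = 2.900000, DF = 0.987654, PV = 2.864198
  t = 1.0000: CF_t = 2.900000, DF = 0.975461, PV = 2.828837
  t = 1.5000: CF_t = 2.900000, DF = 0.963418, PV = 2.793913
  t = 2.0000: CF_t = 2.900000, DF = 0.951524, PV = 2.759420
  t = 2.5000: CF_t = 2.900000, DF = 0.939777, PV = 2.725353
  t = 3.0000: CF_t = 2.900000, DF = 0.928175, PV = 2.691707
  t = 3.5000: CF_t = 2.900000, DF = 0.916716, PV = 2.658476
  t = 4.0000: CF_t = 2.900000, DF = 0.905398, PV = 2.625655
  t = 4.5000: CF_t = 2.900000, DF = 0.894221, PV = 2.593240
  t = 5.0000: CF_t = 2.900000, DF = 0.883181, PV = 2.561225
  t = 5.5000: CF_t = 2.900000, DF = 0.872277, PV = 2.529605
  t = 6.0000: CF_t = 2.900000, DF = 0.861509, PV = 2.498375
  t = 6.5000: CF_t = 2.900000, DF = 0.850873, PV = 2.467531
  t = 7.0000: CF_t = 102.900000, DF = 0.840368, PV = 86.473877
Price P = sum_t PV_t = 121.071412
First compute Macaulay numerator sum_t t * PV_t:
  t * PV_t at t = 0.5000: 1.432099
  t * PV_t at t = 1.0000: 2.828837
  t * PV_t at t = 1.5000: 4.190870
  t * PV_t at t = 2.0000: 5.518841
  t * PV_t at t = 2.5000: 6.813384
  t * PV_t at t = 3.0000: 8.075121
  t * PV_t at t = 3.5000: 9.304667
  t * PV_t at t = 4.0000: 10.502622
  t * PV_t at t = 4.5000: 11.669580
  t * PV_t at t = 5.0000: 12.806123
  t * PV_t at t = 5.5000: 13.912825
  t * PV_t at t = 6.0000: 14.990250
  t * PV_t at t = 6.5000: 16.038950
  t * PV_t at t = 7.0000: 605.317136
Macaulay duration D = 723.401305 / 121.071412 = 5.974997
Modified duration = D / (1 + y/m) = 5.974997 / (1 + 0.012500) = 5.901231


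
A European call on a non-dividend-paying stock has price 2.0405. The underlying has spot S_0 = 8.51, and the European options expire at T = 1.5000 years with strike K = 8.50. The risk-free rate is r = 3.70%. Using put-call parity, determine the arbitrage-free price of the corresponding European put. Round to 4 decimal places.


Put-call parity: C - P = S_0 * exp(-qT) - K * exp(-rT).
S_0 * exp(-qT) = 8.5100 * 1.00000000 = 8.51000000
K * exp(-rT) = 8.5000 * 0.94601202 = 8.04110220
P = C - S*exp(-qT) + K*exp(-rT)
P = 2.0405 - 8.51000000 + 8.04110220 = 1.5716

Answer: Put price = 1.5716


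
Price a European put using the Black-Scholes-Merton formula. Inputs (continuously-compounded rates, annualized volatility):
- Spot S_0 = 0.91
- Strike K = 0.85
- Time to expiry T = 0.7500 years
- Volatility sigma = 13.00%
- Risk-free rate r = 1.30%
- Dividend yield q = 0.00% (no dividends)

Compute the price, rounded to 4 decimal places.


Answer: Price = 0.0142

Derivation:
d1 = (ln(S/K) + (r - q + 0.5*sigma^2) * T) / (sigma * sqrt(T)) = 0.74874114
d2 = d1 - sigma * sqrt(T) = 0.63615784
exp(-rT) = 0.99029738; exp(-qT) = 1.00000000
P = K * exp(-rT) * N(-d2) - S_0 * exp(-qT) * N(-d1)
N(-d1) = 0.22700662; N(-d2) = 0.26233678
P = 0.8500 * 0.99029738 * 0.26233678 - 0.9100 * 1.00000000 * 0.22700662 = 0.0142


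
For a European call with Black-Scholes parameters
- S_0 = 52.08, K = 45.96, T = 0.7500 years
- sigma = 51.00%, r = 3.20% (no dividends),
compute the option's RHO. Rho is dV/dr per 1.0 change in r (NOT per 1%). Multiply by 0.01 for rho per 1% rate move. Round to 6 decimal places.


d1 = 0.5582117755; d2 = 0.1165388196
phi(d1) = 0.3413869391; exp(-qT) = 1.0000000000; exp(-rT) = 0.9762857098
N(d2) = 0.5463872389
Rho = K*T*exp(-rT)*N(d2) = 45.9600 * 0.7500 * 0.9762857098 * 0.5463872389 = 18.387334

Answer: Rho = 18.387334


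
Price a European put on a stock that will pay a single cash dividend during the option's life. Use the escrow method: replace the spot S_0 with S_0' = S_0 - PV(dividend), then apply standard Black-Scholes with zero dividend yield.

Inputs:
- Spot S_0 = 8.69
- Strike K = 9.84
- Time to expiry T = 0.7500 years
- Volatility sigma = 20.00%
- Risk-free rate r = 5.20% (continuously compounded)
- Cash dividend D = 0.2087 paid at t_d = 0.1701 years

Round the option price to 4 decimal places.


Answer: Price = 1.2286

Derivation:
PV(D) = D * exp(-r * t_d) = 0.2087 * 0.99119380 = 0.20686215
S_0' = S_0 - PV(D) = 8.6900 - 0.20686215 = 8.48313785
d1 = (ln(S_0'/K) + (r + sigma^2/2)*T) / (sigma*sqrt(T)) = -0.54487605
d2 = d1 - sigma*sqrt(T) = -0.71808113
exp(-rT) = 0.96175071
N(-d1) = 0.70708061; N(-d2) = 0.76364637
P = K * exp(-rT) * N(-d2) - S_0' * N(-d1) = 9.8400 * 0.96175071 * 0.76364637 - 8.48313785 * 0.70708061 = 1.2286


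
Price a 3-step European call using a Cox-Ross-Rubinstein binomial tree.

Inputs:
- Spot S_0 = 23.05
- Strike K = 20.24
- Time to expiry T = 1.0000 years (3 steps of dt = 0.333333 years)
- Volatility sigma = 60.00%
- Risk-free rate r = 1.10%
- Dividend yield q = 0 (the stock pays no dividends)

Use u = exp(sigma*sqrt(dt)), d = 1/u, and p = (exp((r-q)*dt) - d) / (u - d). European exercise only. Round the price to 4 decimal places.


Answer: Price = V(0,0) = 7.0226

Derivation:
dt = T/N = 0.333333
u = exp(sigma*sqrt(dt)) = 1.413982; d = 1/u = 0.707222
p = (exp((r-q)*dt) - d) / (u - d) = 0.419451
Discount per step: exp(-r*dt) = 0.996340
Stock lattice S(k, i) with i counting down-moves:
  k=0: S(0,0) = 23.0500
  k=1: S(1,0) = 32.5923; S(1,1) = 16.3015
  k=2: S(2,0) = 46.0849; S(2,1) = 23.0500; S(2,2) = 11.5288
  k=3: S(3,0) = 65.1633; S(3,1) = 32.5923; S(3,2) = 16.3015; S(3,3) = 8.1534
Terminal payoffs V(N, i) = max(S_T - K, 0):
  V(3,0) = 44.923289; V(3,1) = 12.352296; V(3,2) = 0.000000; V(3,3) = 0.000000
Backward induction: V(k, i) = exp(-r*dt) * [p * V(k+1, i) + (1-p) * V(k+1, i+1)].
  V(2,0) = exp(-r*dt) * [p*44.923289 + (1-p)*12.352296] = 25.919012
  V(2,1) = exp(-r*dt) * [p*12.352296 + (1-p)*0.000000] = 5.162217
  V(2,2) = exp(-r*dt) * [p*0.000000 + (1-p)*0.000000] = 0.000000
  V(1,0) = exp(-r*dt) * [p*25.919012 + (1-p)*5.162217] = 13.817911
  V(1,1) = exp(-r*dt) * [p*5.162217 + (1-p)*0.000000] = 2.157371
  V(0,0) = exp(-r*dt) * [p*13.817911 + (1-p)*2.157371] = 7.022596


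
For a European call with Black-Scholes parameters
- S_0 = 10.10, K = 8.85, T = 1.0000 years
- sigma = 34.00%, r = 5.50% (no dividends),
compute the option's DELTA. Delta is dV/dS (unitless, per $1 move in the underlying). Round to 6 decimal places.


d1 = 0.7203469554; d2 = 0.3803469554
phi(d1) = 0.3077743479; exp(-qT) = 1.0000000000; exp(-rT) = 0.9464851480
N(d1) = 0.7643442995
Delta = exp(-qT) * N(d1) = 1.0000000000 * 0.7643442995 = 0.764344

Answer: Delta = 0.764344


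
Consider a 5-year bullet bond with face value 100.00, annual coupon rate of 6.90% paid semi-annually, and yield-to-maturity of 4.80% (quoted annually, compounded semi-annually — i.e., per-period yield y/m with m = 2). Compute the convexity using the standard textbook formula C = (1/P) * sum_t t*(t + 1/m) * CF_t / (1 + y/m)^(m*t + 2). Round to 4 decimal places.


Coupon per period c = face * coupon_rate / m = 3.450000
Periods per year m = 2; per-period yield y/m = 0.024000
Number of cashflows N = 10
Cashflows (t years, CF_t, discount factor 1/(1+y/m)^(m*t), PV):
  t = 0.5000: CF_t = 3.450000, DF = 0.976562, PV = 3.369141
  t = 1.0000: CF_t = 3.450000, DF = 0.953674, PV = 3.290176
  t = 1.5000: CF_t = 3.450000, DF = 0.931323, PV = 3.213063
  t = 2.0000: CF_t = 3.450000, DF = 0.909495, PV = 3.137757
  t = 2.5000: CF_t = 3.450000, DF = 0.888178, PV = 3.064216
  t = 3.0000: CF_t = 3.450000, DF = 0.867362, PV = 2.992398
  t = 3.5000: CF_t = 3.450000, DF = 0.847033, PV = 2.922264
  t = 4.0000: CF_t = 3.450000, DF = 0.827181, PV = 2.853773
  t = 4.5000: CF_t = 3.450000, DF = 0.807794, PV = 2.786888
  t = 5.0000: CF_t = 103.450000, DF = 0.788861, PV = 81.607661
Price P = sum_t PV_t = 109.237335
Convexity numerator sum_t t*(t + 1/m) * CF_t / (1+y/m)^(m*t + 2):
  t = 0.5000: term = 1.606531
  t = 1.0000: term = 4.706635
  t = 1.5000: term = 9.192647
  t = 2.0000: term = 14.961990
  t = 2.5000: term = 21.916978
  t = 3.0000: term = 29.964618
  t = 3.5000: term = 39.016429
  t = 4.0000: term = 48.988262
  t = 4.5000: term = 59.800125
  t = 5.0000: term = 2140.246074
Convexity = (1/P) * sum = 2370.400289 / 109.237335 = 21.699543

Answer: Convexity = 21.6995


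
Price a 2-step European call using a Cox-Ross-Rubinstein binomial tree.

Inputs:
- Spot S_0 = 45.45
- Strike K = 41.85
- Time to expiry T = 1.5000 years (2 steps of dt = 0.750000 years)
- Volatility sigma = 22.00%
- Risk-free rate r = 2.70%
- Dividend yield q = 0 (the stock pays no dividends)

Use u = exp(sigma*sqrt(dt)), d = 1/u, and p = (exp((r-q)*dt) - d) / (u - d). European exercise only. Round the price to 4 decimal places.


Answer: Price = V(0,0) = 7.7936

Derivation:
dt = T/N = 0.750000
u = exp(sigma*sqrt(dt)) = 1.209885; d = 1/u = 0.826525
p = (exp((r-q)*dt) - d) / (u - d) = 0.505873
Discount per step: exp(-r*dt) = 0.979954
Stock lattice S(k, i) with i counting down-moves:
  k=0: S(0,0) = 45.4500
  k=1: S(1,0) = 54.9893; S(1,1) = 37.5655
  k=2: S(2,0) = 66.5307; S(2,1) = 45.4500; S(2,2) = 31.0488
Terminal payoffs V(N, i) = max(S_T - K, 0):
  V(2,0) = 24.680733; V(2,1) = 3.600000; V(2,2) = 0.000000
Backward induction: V(k, i) = exp(-r*dt) * [p * V(k+1, i) + (1-p) * V(k+1, i+1)].
  V(1,0) = exp(-r*dt) * [p*24.680733 + (1-p)*3.600000] = 13.978228
  V(1,1) = exp(-r*dt) * [p*3.600000 + (1-p)*0.000000] = 1.784635
  V(0,0) = exp(-r*dt) * [p*13.978228 + (1-p)*1.784635] = 7.793614


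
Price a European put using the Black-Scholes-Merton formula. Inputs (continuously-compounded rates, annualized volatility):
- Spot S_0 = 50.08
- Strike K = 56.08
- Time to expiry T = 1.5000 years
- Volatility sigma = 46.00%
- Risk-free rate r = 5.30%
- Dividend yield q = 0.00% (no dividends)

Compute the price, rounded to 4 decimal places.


d1 = (ln(S/K) + (r - q + 0.5*sigma^2) * T) / (sigma * sqrt(T)) = 0.22194948
d2 = d1 - sigma * sqrt(T) = -0.34143316
exp(-rT) = 0.92357802; exp(-qT) = 1.00000000
P = K * exp(-rT) * N(-d2) - S_0 * exp(-qT) * N(-d1)
N(-d1) = 0.41217661; N(-d2) = 0.63361124
P = 56.0800 * 0.92357802 * 0.63361124 - 50.0800 * 1.00000000 * 0.41217661 = 12.1756

Answer: Price = 12.1756


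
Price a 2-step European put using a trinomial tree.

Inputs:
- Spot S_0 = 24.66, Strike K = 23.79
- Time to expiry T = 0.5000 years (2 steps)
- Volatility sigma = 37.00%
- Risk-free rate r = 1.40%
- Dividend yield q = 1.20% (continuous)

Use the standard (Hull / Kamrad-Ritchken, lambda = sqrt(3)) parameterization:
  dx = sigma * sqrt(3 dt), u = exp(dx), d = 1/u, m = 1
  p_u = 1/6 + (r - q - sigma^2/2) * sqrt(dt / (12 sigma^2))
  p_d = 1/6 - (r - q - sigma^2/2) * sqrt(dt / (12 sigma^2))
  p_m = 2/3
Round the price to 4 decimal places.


dt = T/N = 0.250000; dx = sigma*sqrt(3*dt) = 0.320429
u = exp(dx) = 1.377719; d = 1/u = 0.725837
p_u = 0.140744, p_m = 0.666667, p_d = 0.192589
Discount per step: exp(-r*dt) = 0.996506
Stock lattice S(k, j) with j the centered position index:
  k=0: S(0,+0) = 24.6600
  k=1: S(1,-1) = 17.8991; S(1,+0) = 24.6600; S(1,+1) = 33.9746
  k=2: S(2,-2) = 12.9919; S(2,-1) = 17.8991; S(2,+0) = 24.6600; S(2,+1) = 33.9746; S(2,+2) = 46.8074
Terminal payoffs V(N, j) = max(K - S_T, 0):
  V(2,-2) = 10.798131; V(2,-1) = 5.890852; V(2,+0) = 0.000000; V(2,+1) = 0.000000; V(2,+2) = 0.000000
Backward induction: V(k, j) = exp(-r*dt) * [p_u * V(k+1, j+1) + p_m * V(k+1, j) + p_d * V(k+1, j-1)]
  V(1,-1) = exp(-r*dt) * [p_u*0.000000 + p_m*5.890852 + p_d*10.798131] = 5.985848
  V(1,+0) = exp(-r*dt) * [p_u*0.000000 + p_m*0.000000 + p_d*5.890852] = 1.130549
  V(1,+1) = exp(-r*dt) * [p_u*0.000000 + p_m*0.000000 + p_d*0.000000] = 0.000000
  V(0,+0) = exp(-r*dt) * [p_u*0.000000 + p_m*1.130549 + p_d*5.985848] = 1.899846

Answer: Price = V(0,0) = 1.8998


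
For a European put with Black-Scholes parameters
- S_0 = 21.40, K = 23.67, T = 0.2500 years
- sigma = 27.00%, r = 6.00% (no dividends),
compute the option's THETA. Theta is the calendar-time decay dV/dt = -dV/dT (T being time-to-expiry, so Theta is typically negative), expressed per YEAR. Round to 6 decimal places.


Answer: Theta = -0.899560

Derivation:
d1 = -0.5681851963; d2 = -0.7031851963
phi(d1) = 0.3394747388; exp(-qT) = 1.0000000000; exp(-rT) = 0.9851119396
Theta = -S*exp(-qT)*phi(d1)*sigma/(2*sqrt(T)) + r*K*exp(-rT)*N(-d2) - q*S*exp(-qT)*N(-d1)
N(-d1) = 0.7150453888; N(-d2) = 0.7590298282; sqrt(T) = 0.5000000000
Term 1 = -21.4000 * 1.0000000000 * 0.3394747388 * 0.2700 / (2 * 0.5000000000) = -1.9614850408
Term 2 = 0.0600 * 23.6700 * 0.9851119396 * 0.7590298282 = 1.0619252176
Term 3 = 0 (no dividend yield, q = 0)
Theta = -1.9614850408 + (1.0619252176) + (0.0000000000) = -0.899560


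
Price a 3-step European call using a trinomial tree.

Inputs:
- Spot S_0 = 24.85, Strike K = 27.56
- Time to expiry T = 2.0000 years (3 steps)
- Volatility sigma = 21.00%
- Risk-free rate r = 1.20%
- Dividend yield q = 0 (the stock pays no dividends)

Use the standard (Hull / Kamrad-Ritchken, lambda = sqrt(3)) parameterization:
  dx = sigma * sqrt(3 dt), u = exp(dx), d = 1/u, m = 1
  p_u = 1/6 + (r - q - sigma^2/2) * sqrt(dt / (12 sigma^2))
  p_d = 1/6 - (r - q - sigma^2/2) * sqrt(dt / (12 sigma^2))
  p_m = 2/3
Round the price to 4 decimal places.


dt = T/N = 0.666667; dx = sigma*sqrt(3*dt) = 0.296985
u = exp(dx) = 1.345795; d = 1/u = 0.743055
p_u = 0.155387, p_m = 0.666667, p_d = 0.177947
Discount per step: exp(-r*dt) = 0.992032
Stock lattice S(k, j) with j the centered position index:
  k=0: S(0,+0) = 24.8500
  k=1: S(1,-1) = 18.4649; S(1,+0) = 24.8500; S(1,+1) = 33.4430
  k=2: S(2,-2) = 13.7205; S(2,-1) = 18.4649; S(2,+0) = 24.8500; S(2,+1) = 33.4430; S(2,+2) = 45.0074
  k=3: S(3,-3) = 10.1951; S(3,-2) = 13.7205; S(3,-1) = 18.4649; S(3,+0) = 24.8500; S(3,+1) = 33.4430; S(3,+2) = 45.0074; S(3,+3) = 60.5708
Terminal payoffs V(N, j) = max(S_T - K, 0):
  V(3,-3) = 0.000000; V(3,-2) = 0.000000; V(3,-1) = 0.000000; V(3,+0) = 0.000000; V(3,+1) = 5.883003; V(3,+2) = 17.447424; V(3,+3) = 33.010762
Backward induction: V(k, j) = exp(-r*dt) * [p_u * V(k+1, j+1) + p_m * V(k+1, j) + p_d * V(k+1, j-1)]
  V(2,-2) = exp(-r*dt) * [p_u*0.000000 + p_m*0.000000 + p_d*0.000000] = 0.000000
  V(2,-1) = exp(-r*dt) * [p_u*0.000000 + p_m*0.000000 + p_d*0.000000] = 0.000000
  V(2,+0) = exp(-r*dt) * [p_u*5.883003 + p_m*0.000000 + p_d*0.000000] = 0.906856
  V(2,+1) = exp(-r*dt) * [p_u*17.447424 + p_m*5.883003 + p_d*0.000000] = 6.580246
  V(2,+2) = exp(-r*dt) * [p_u*33.010762 + p_m*17.447424 + p_d*5.883003] = 17.666013
  V(1,-1) = exp(-r*dt) * [p_u*0.906856 + p_m*0.000000 + p_d*0.000000] = 0.139791
  V(1,+0) = exp(-r*dt) * [p_u*6.580246 + p_m*0.906856 + p_d*0.000000] = 1.614088
  V(1,+1) = exp(-r*dt) * [p_u*17.666013 + p_m*6.580246 + p_d*0.906856] = 7.235151
  V(0,+0) = exp(-r*dt) * [p_u*7.235151 + p_m*1.614088 + p_d*0.139791] = 2.207450

Answer: Price = V(0,0) = 2.2074


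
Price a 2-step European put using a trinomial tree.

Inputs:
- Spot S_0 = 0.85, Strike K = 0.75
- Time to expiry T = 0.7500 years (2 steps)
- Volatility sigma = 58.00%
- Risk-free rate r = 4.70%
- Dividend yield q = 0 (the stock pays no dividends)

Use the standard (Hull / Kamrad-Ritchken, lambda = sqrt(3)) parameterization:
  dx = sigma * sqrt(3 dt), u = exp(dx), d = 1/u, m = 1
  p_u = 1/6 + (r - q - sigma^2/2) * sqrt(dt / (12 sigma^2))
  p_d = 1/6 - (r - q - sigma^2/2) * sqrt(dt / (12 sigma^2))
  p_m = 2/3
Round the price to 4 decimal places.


Answer: Price = V(0,0) = 0.0962

Derivation:
dt = T/N = 0.375000; dx = sigma*sqrt(3*dt) = 0.615183
u = exp(dx) = 1.849995; d = 1/u = 0.540542
p_u = 0.129726, p_m = 0.666667, p_d = 0.203607
Discount per step: exp(-r*dt) = 0.982529
Stock lattice S(k, j) with j the centered position index:
  k=0: S(0,+0) = 0.8500
  k=1: S(1,-1) = 0.4595; S(1,+0) = 0.8500; S(1,+1) = 1.5725
  k=2: S(2,-2) = 0.2484; S(2,-1) = 0.4595; S(2,+0) = 0.8500; S(2,+1) = 1.5725; S(2,+2) = 2.9091
Terminal payoffs V(N, j) = max(K - S_T, 0):
  V(2,-2) = 0.501642; V(2,-1) = 0.290539; V(2,+0) = 0.000000; V(2,+1) = 0.000000; V(2,+2) = 0.000000
Backward induction: V(k, j) = exp(-r*dt) * [p_u * V(k+1, j+1) + p_m * V(k+1, j) + p_d * V(k+1, j-1)]
  V(1,-1) = exp(-r*dt) * [p_u*0.000000 + p_m*0.290539 + p_d*0.501642] = 0.290662
  V(1,+0) = exp(-r*dt) * [p_u*0.000000 + p_m*0.000000 + p_d*0.290539] = 0.058122
  V(1,+1) = exp(-r*dt) * [p_u*0.000000 + p_m*0.000000 + p_d*0.000000] = 0.000000
  V(0,+0) = exp(-r*dt) * [p_u*0.000000 + p_m*0.058122 + p_d*0.290662] = 0.096218


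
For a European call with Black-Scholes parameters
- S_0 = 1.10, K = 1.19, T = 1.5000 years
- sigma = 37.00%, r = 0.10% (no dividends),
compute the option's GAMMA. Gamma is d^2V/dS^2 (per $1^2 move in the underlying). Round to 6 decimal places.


Answer: Gamma = 0.799062

Derivation:
d1 = 0.0563423966; d2 = -0.3968132058
phi(d1) = 0.3983095684; exp(-qT) = 1.0000000000; exp(-rT) = 0.9985011244
Gamma = exp(-qT) * phi(d1) / (S * sigma * sqrt(T)) = 1.0000000000 * 0.3983095684 / (1.1000 * 0.3700 * 1.2247448714) = 0.799062


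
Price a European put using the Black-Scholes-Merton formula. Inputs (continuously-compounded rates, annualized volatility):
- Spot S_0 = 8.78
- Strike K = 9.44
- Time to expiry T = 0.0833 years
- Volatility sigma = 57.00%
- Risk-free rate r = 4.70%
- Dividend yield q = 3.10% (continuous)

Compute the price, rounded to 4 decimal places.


d1 = (ln(S/K) + (r - q + 0.5*sigma^2) * T) / (sigma * sqrt(T)) = -0.35021590
d2 = d1 - sigma * sqrt(T) = -0.51472781
exp(-rT) = 0.99609255; exp(-qT) = 0.99742103
P = K * exp(-rT) * N(-d2) - S_0 * exp(-qT) * N(-d1)
N(-d1) = 0.63691166; N(-d2) = 0.69662838
P = 9.4400 * 0.99609255 * 0.69662838 - 8.7800 * 0.99742103 * 0.63691166 = 0.9728

Answer: Price = 0.9728


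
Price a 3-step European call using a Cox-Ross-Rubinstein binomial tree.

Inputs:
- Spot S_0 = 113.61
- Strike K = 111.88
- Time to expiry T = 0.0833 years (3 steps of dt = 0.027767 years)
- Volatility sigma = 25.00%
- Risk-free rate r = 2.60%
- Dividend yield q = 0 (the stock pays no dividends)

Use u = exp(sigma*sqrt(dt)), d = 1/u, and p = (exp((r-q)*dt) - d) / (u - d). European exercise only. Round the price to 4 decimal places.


dt = T/N = 0.027767
u = exp(sigma*sqrt(dt)) = 1.042538; d = 1/u = 0.959197
p = (exp((r-q)*dt) - d) / (u - d) = 0.498252
Discount per step: exp(-r*dt) = 0.999278
Stock lattice S(k, i) with i counting down-moves:
  k=0: S(0,0) = 113.6100
  k=1: S(1,0) = 118.4428; S(1,1) = 108.9744
  k=2: S(2,0) = 123.4811; S(2,1) = 113.6100; S(2,2) = 104.5280
  k=3: S(3,0) = 128.7338; S(3,1) = 118.4428; S(3,2) = 108.9744; S(3,3) = 100.2630
Terminal payoffs V(N, i) = max(S_T - K, 0):
  V(3,0) = 16.853777; V(3,1) = 6.562767; V(3,2) = 0.000000; V(3,3) = 0.000000
Backward induction: V(k, i) = exp(-r*dt) * [p * V(k+1, i) + (1-p) * V(k+1, i+1)].
  V(2,0) = exp(-r*dt) * [p*16.853777 + (1-p)*6.562767] = 11.681852
  V(2,1) = exp(-r*dt) * [p*6.562767 + (1-p)*0.000000] = 3.267555
  V(2,2) = exp(-r*dt) * [p*0.000000 + (1-p)*0.000000] = 0.000000
  V(1,0) = exp(-r*dt) * [p*11.681852 + (1-p)*3.267555] = 7.454615
  V(1,1) = exp(-r*dt) * [p*3.267555 + (1-p)*0.000000] = 1.626892
  V(0,0) = exp(-r*dt) * [p*7.454615 + (1-p)*1.626892] = 4.527300

Answer: Price = V(0,0) = 4.5273


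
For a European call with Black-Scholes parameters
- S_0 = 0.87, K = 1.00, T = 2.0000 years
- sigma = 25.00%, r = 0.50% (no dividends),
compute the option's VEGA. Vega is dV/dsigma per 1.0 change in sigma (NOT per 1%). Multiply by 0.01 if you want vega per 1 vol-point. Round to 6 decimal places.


Answer: Vega = 0.482171

Derivation:
d1 = -0.1888316422; d2 = -0.5423850327
phi(d1) = 0.3918926896; exp(-qT) = 1.0000000000; exp(-rT) = 0.9900498337
Vega = S * exp(-qT) * phi(d1) * sqrt(T) = 0.8700 * 1.0000000000 * 0.3918926896 * 1.4142135624 = 0.482171


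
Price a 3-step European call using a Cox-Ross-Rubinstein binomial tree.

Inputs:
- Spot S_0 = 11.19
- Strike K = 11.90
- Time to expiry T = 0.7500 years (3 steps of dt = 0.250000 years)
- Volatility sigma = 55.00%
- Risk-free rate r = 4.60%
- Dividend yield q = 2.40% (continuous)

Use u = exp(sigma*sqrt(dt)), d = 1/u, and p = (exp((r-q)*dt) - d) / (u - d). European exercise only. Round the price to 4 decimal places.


dt = T/N = 0.250000
u = exp(sigma*sqrt(dt)) = 1.316531; d = 1/u = 0.759572
p = (exp((r-q)*dt) - d) / (u - d) = 0.441582
Discount per step: exp(-r*dt) = 0.988566
Stock lattice S(k, i) with i counting down-moves:
  k=0: S(0,0) = 11.1900
  k=1: S(1,0) = 14.7320; S(1,1) = 8.4996
  k=2: S(2,0) = 19.3951; S(2,1) = 11.1900; S(2,2) = 6.4561
  k=3: S(3,0) = 25.5342; S(3,1) = 14.7320; S(3,2) = 8.4996; S(3,3) = 4.9038
Terminal payoffs V(N, i) = max(S_T - K, 0):
  V(3,0) = 13.634246; V(3,1) = 2.831978; V(3,2) = 0.000000; V(3,3) = 0.000000
Backward induction: V(k, i) = exp(-r*dt) * [p * V(k+1, i) + (1-p) * V(k+1, i+1)].
  V(2,0) = exp(-r*dt) * [p*13.634246 + (1-p)*2.831978] = 7.515145
  V(2,1) = exp(-r*dt) * [p*2.831978 + (1-p)*0.000000] = 1.236252
  V(2,2) = exp(-r*dt) * [p*0.000000 + (1-p)*0.000000] = 0.000000
  V(1,0) = exp(-r*dt) * [p*7.515145 + (1-p)*1.236252] = 3.963062
  V(1,1) = exp(-r*dt) * [p*1.236252 + (1-p)*0.000000] = 0.539665
  V(0,0) = exp(-r*dt) * [p*3.963062 + (1-p)*0.539665] = 2.027921

Answer: Price = V(0,0) = 2.0279


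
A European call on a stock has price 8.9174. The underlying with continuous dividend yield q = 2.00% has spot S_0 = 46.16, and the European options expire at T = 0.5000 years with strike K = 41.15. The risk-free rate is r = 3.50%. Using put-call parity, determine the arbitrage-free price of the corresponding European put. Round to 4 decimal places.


Answer: Put price = 3.6528

Derivation:
Put-call parity: C - P = S_0 * exp(-qT) - K * exp(-rT).
S_0 * exp(-qT) = 46.1600 * 0.99004983 = 45.70070033
K * exp(-rT) = 41.1500 * 0.98265224 = 40.43613950
P = C - S*exp(-qT) + K*exp(-rT)
P = 8.9174 - 45.70070033 + 40.43613950 = 3.6528


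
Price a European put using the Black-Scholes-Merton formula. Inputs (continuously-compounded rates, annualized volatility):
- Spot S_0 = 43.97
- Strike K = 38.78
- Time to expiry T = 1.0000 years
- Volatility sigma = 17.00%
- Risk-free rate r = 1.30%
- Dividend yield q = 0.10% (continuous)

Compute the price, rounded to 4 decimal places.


Answer: Price = 0.8224

Derivation:
d1 = (ln(S/K) + (r - q + 0.5*sigma^2) * T) / (sigma * sqrt(T)) = 0.89442902
d2 = d1 - sigma * sqrt(T) = 0.72442902
exp(-rT) = 0.98708414; exp(-qT) = 0.99900050
P = K * exp(-rT) * N(-d2) - S_0 * exp(-qT) * N(-d1)
N(-d1) = 0.18554620; N(-d2) = 0.23440119
P = 38.7800 * 0.98708414 * 0.23440119 - 43.9700 * 0.99900050 * 0.18554620 = 0.8224


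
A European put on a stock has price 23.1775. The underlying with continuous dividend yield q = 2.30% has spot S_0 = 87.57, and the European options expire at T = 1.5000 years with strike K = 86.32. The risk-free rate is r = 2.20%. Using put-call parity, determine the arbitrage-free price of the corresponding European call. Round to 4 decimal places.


Answer: Call price = 24.2599

Derivation:
Put-call parity: C - P = S_0 * exp(-qT) - K * exp(-rT).
S_0 * exp(-qT) = 87.5700 * 0.96608834 = 84.60035591
K * exp(-rT) = 86.3200 * 0.96753856 = 83.51792846
C = P + S*exp(-qT) - K*exp(-rT)
C = 23.1775 + 84.60035591 - 83.51792846 = 24.2599


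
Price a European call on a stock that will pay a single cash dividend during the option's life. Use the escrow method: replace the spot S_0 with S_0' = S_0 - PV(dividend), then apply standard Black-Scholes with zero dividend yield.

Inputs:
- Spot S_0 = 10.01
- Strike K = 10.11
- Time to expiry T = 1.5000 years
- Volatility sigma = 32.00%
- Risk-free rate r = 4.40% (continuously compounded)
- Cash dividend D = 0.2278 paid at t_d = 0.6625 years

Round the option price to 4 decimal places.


PV(D) = D * exp(-r * t_d) = 0.2278 * 0.97127076 = 0.22125548
S_0' = S_0 - PV(D) = 10.0100 - 0.22125548 = 9.78874452
d1 = (ln(S_0'/K) + (r + sigma^2/2)*T) / (sigma*sqrt(T)) = 0.28196733
d2 = d1 - sigma*sqrt(T) = -0.10995103
exp(-rT) = 0.93613086
N(d1) = 0.61101572; N(d2) = 0.45622411
C = S_0' * N(d1) - K * exp(-rT) * N(d2) = 9.78874452 * 0.61101572 - 10.1100 * 0.93613086 * 0.45622411 = 1.6632

Answer: Price = 1.6632


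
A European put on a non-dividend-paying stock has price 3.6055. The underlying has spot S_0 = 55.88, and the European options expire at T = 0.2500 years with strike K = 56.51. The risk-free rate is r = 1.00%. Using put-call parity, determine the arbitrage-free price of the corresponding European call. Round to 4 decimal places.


Put-call parity: C - P = S_0 * exp(-qT) - K * exp(-rT).
S_0 * exp(-qT) = 55.8800 * 1.00000000 = 55.88000000
K * exp(-rT) = 56.5100 * 0.99750312 = 56.36890145
C = P + S*exp(-qT) - K*exp(-rT)
C = 3.6055 + 55.88000000 - 56.36890145 = 3.1166

Answer: Call price = 3.1166


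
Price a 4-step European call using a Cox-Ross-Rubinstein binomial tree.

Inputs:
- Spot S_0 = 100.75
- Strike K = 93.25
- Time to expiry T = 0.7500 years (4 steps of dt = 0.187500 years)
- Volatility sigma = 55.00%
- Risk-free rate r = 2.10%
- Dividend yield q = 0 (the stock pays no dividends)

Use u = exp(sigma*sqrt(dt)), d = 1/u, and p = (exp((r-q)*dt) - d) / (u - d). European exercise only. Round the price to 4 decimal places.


Answer: Price = V(0,0) = 22.9683

Derivation:
dt = T/N = 0.187500
u = exp(sigma*sqrt(dt)) = 1.268908; d = 1/u = 0.788079
p = (exp((r-q)*dt) - d) / (u - d) = 0.448946
Discount per step: exp(-r*dt) = 0.996070
Stock lattice S(k, i) with i counting down-moves:
  k=0: S(0,0) = 100.7500
  k=1: S(1,0) = 127.8425; S(1,1) = 79.3990
  k=2: S(2,0) = 162.2204; S(2,1) = 100.7500; S(2,2) = 62.5726
  k=3: S(3,0) = 205.8429; S(3,1) = 127.8425; S(3,2) = 79.3990; S(3,3) = 49.3122
  k=4: S(4,0) = 261.1958; S(4,1) = 162.2204; S(4,2) = 100.7500; S(4,3) = 62.5726; S(4,4) = 38.8619
Terminal payoffs V(N, i) = max(S_T - K, 0):
  V(4,0) = 167.945755; V(4,1) = 68.970444; V(4,2) = 7.500000; V(4,3) = 0.000000; V(4,4) = 0.000000
Backward induction: V(k, i) = exp(-r*dt) * [p * V(k+1, i) + (1-p) * V(k+1, i+1)].
  V(3,0) = exp(-r*dt) * [p*167.945755 + (1-p)*68.970444] = 112.959330
  V(3,1) = exp(-r*dt) * [p*68.970444 + (1-p)*7.500000] = 34.958969
  V(3,2) = exp(-r*dt) * [p*7.500000 + (1-p)*0.000000] = 3.353861
  V(3,3) = exp(-r*dt) * [p*0.000000 + (1-p)*0.000000] = 0.000000
  V(2,0) = exp(-r*dt) * [p*112.959330 + (1-p)*34.958969] = 69.701903
  V(2,1) = exp(-r*dt) * [p*34.958969 + (1-p)*3.353861] = 17.473899
  V(2,2) = exp(-r*dt) * [p*3.353861 + (1-p)*0.000000] = 1.499784
  V(1,0) = exp(-r*dt) * [p*69.701903 + (1-p)*17.473899] = 40.760626
  V(1,1) = exp(-r*dt) * [p*17.473899 + (1-p)*1.499784] = 8.637218
  V(0,0) = exp(-r*dt) * [p*40.760626 + (1-p)*8.637218] = 22.968268


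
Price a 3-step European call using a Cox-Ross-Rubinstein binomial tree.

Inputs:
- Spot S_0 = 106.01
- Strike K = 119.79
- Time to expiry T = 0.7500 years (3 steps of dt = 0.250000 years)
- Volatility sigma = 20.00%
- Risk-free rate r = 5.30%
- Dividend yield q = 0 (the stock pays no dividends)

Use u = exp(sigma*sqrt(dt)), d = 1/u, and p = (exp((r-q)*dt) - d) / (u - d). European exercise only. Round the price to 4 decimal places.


dt = T/N = 0.250000
u = exp(sigma*sqrt(dt)) = 1.105171; d = 1/u = 0.904837
p = (exp((r-q)*dt) - d) / (u - d) = 0.541601
Discount per step: exp(-r*dt) = 0.986837
Stock lattice S(k, i) with i counting down-moves:
  k=0: S(0,0) = 106.0100
  k=1: S(1,0) = 117.1592; S(1,1) = 95.9218
  k=2: S(2,0) = 129.4809; S(2,1) = 106.0100; S(2,2) = 86.7936
  k=3: S(3,0) = 143.0985; S(3,1) = 117.1592; S(3,2) = 95.9218; S(3,3) = 78.5341
Terminal payoffs V(N, i) = max(S_T - K, 0):
  V(3,0) = 23.308532; V(3,1) = 0.000000; V(3,2) = 0.000000; V(3,3) = 0.000000
Backward induction: V(k, i) = exp(-r*dt) * [p * V(k+1, i) + (1-p) * V(k+1, i+1)].
  V(2,0) = exp(-r*dt) * [p*23.308532 + (1-p)*0.000000] = 12.457752
  V(2,1) = exp(-r*dt) * [p*0.000000 + (1-p)*0.000000] = 0.000000
  V(2,2) = exp(-r*dt) * [p*0.000000 + (1-p)*0.000000] = 0.000000
  V(1,0) = exp(-r*dt) * [p*12.457752 + (1-p)*0.000000] = 6.658317
  V(1,1) = exp(-r*dt) * [p*0.000000 + (1-p)*0.000000] = 0.000000
  V(0,0) = exp(-r*dt) * [p*6.658317 + (1-p)*0.000000] = 3.558682

Answer: Price = V(0,0) = 3.5587


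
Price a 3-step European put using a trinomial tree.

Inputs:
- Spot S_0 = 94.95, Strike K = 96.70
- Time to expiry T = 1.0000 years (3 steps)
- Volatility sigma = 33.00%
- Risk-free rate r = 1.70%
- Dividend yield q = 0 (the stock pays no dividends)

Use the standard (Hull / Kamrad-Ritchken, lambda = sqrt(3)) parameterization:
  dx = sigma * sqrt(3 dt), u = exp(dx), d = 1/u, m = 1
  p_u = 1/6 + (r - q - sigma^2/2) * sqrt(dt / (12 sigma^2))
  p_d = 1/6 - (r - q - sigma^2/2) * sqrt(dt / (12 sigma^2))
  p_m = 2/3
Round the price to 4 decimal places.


dt = T/N = 0.333333; dx = sigma*sqrt(3*dt) = 0.330000
u = exp(dx) = 1.390968; d = 1/u = 0.718924
p_u = 0.147753, p_m = 0.666667, p_d = 0.185581
Discount per step: exp(-r*dt) = 0.994349
Stock lattice S(k, j) with j the centered position index:
  k=0: S(0,+0) = 94.9500
  k=1: S(1,-1) = 68.2618; S(1,+0) = 94.9500; S(1,+1) = 132.0724
  k=2: S(2,-2) = 49.0750; S(2,-1) = 68.2618; S(2,+0) = 94.9500; S(2,+1) = 132.0724; S(2,+2) = 183.7085
  k=3: S(3,-3) = 35.2812; S(3,-2) = 49.0750; S(3,-1) = 68.2618; S(3,+0) = 94.9500; S(3,+1) = 132.0724; S(3,+2) = 183.7085; S(3,+3) = 255.5327
Terminal payoffs V(N, j) = max(K - S_T, 0):
  V(3,-3) = 61.418793; V(3,-2) = 47.624966; V(3,-1) = 28.438192; V(3,+0) = 1.750000; V(3,+1) = 0.000000; V(3,+2) = 0.000000; V(3,+3) = 0.000000
Backward induction: V(k, j) = exp(-r*dt) * [p_u * V(k+1, j+1) + p_m * V(k+1, j) + p_d * V(k+1, j-1)]
  V(2,-2) = exp(-r*dt) * [p_u*28.438192 + p_m*47.624966 + p_d*61.418793] = 47.082384
  V(2,-1) = exp(-r*dt) * [p_u*1.750000 + p_m*28.438192 + p_d*47.624966] = 27.897109
  V(2,+0) = exp(-r*dt) * [p_u*0.000000 + p_m*1.750000 + p_d*28.438192] = 6.407835
  V(2,+1) = exp(-r*dt) * [p_u*0.000000 + p_m*0.000000 + p_d*1.750000] = 0.322931
  V(2,+2) = exp(-r*dt) * [p_u*0.000000 + p_m*0.000000 + p_d*0.000000] = 0.000000
  V(1,-1) = exp(-r*dt) * [p_u*6.407835 + p_m*27.897109 + p_d*47.082384] = 28.122619
  V(1,+0) = exp(-r*dt) * [p_u*0.322931 + p_m*6.407835 + p_d*27.897109] = 9.443109
  V(1,+1) = exp(-r*dt) * [p_u*0.000000 + p_m*0.322931 + p_d*6.407835] = 1.396523
  V(0,+0) = exp(-r*dt) * [p_u*1.396523 + p_m*9.443109 + p_d*28.122619] = 11.654534

Answer: Price = V(0,0) = 11.6545


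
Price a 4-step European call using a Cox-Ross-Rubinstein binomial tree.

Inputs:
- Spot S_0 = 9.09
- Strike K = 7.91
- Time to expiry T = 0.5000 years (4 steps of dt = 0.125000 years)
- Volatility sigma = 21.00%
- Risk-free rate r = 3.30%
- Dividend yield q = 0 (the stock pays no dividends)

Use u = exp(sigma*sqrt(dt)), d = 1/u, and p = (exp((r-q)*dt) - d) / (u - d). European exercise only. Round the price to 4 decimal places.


dt = T/N = 0.125000
u = exp(sigma*sqrt(dt)) = 1.077072; d = 1/u = 0.928443
p = (exp((r-q)*dt) - d) / (u - d) = 0.509258
Discount per step: exp(-r*dt) = 0.995883
Stock lattice S(k, i) with i counting down-moves:
  k=0: S(0,0) = 9.0900
  k=1: S(1,0) = 9.7906; S(1,1) = 8.4395
  k=2: S(2,0) = 10.5452; S(2,1) = 9.0900; S(2,2) = 7.8356
  k=3: S(3,0) = 11.3579; S(3,1) = 9.7906; S(3,2) = 8.4395; S(3,3) = 7.2749
  k=4: S(4,0) = 12.2333; S(4,1) = 10.5452; S(4,2) = 9.0900; S(4,3) = 7.8356; S(4,4) = 6.7544
Terminal payoffs V(N, i) = max(S_T - K, 0):
  V(4,0) = 4.323276; V(4,1) = 2.635164; V(4,2) = 1.180000; V(4,3) = 0.000000; V(4,4) = 0.000000
Backward induction: V(k, i) = exp(-r*dt) * [p * V(k+1, i) + (1-p) * V(k+1, i+1)].
  V(3,0) = exp(-r*dt) * [p*4.323276 + (1-p)*2.635164] = 3.480462
  V(3,1) = exp(-r*dt) * [p*2.635164 + (1-p)*1.180000] = 1.913146
  V(3,2) = exp(-r*dt) * [p*1.180000 + (1-p)*0.000000] = 0.598451
  V(3,3) = exp(-r*dt) * [p*0.000000 + (1-p)*0.000000] = 0.000000
  V(2,0) = exp(-r*dt) * [p*3.480462 + (1-p)*1.913146] = 2.700153
  V(2,1) = exp(-r*dt) * [p*1.913146 + (1-p)*0.598451] = 1.262750
  V(2,2) = exp(-r*dt) * [p*0.598451 + (1-p)*0.000000] = 0.303511
  V(1,0) = exp(-r*dt) * [p*2.700153 + (1-p)*1.262750] = 1.986547
  V(1,1) = exp(-r*dt) * [p*1.262750 + (1-p)*0.303511] = 0.788751
  V(0,0) = exp(-r*dt) * [p*1.986547 + (1-p)*0.788751] = 1.392980

Answer: Price = V(0,0) = 1.3930
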